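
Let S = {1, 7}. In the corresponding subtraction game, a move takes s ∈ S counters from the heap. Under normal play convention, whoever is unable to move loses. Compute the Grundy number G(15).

1

G(0) = 0
G(1) = mex{0} = 1
G(2) = mex{1} = 0
G(3) = mex{0} = 1
G(4) = mex{1} = 0
G(5) = mex{0} = 1
G(6) = mex{1} = 0
G(7) = mex{0,0} = 1
G(8) = mex{1,1} = 0
G(9) = mex{0,0} = 1
G(10) = mex{1,1} = 0
G(11) = mex{0,0} = 1
G(12) = mex{1,1} = 0
G(13) = mex{0,0} = 1
G(14) = mex{1,1} = 0
G(15) = mex{0,0} = 1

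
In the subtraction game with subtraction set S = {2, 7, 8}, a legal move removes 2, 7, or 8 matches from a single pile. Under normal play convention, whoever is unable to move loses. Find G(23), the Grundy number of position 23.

n :  0  1  2  3  4  5  6  7  8  9 10 11 12 13 14 15 16 17 18 19 20 21 22 23
G :  0  0  1  1  0  0  1  1  2  2  0  3  1  2  0  0  1  1  2  0  0  1  1  2

2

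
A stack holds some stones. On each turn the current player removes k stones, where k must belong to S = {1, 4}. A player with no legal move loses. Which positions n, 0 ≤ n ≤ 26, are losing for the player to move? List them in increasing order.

G(0) = 0
G(1) = mex{0} = 1
G(2) = mex{1} = 0
G(3) = mex{0} = 1
G(4) = mex{1,0} = 2
G(5) = mex{2,1} = 0
G(6) = mex{0,0} = 1
G(7) = mex{1,1} = 0
G(8) = mex{0,2} = 1
G(9) = mex{1,0} = 2
G(10) = mex{2,1} = 0
G(11) = mex{0,0} = 1
G(12) = mex{1,1} = 0
G(13) = mex{0,2} = 1
G(14) = mex{1,0} = 2
G(15) = mex{2,1} = 0
G(16) = mex{0,0} = 1
G(17) = mex{1,1} = 0
G(18) = mex{0,2} = 1
G(19) = mex{1,0} = 2
G(20) = mex{2,1} = 0
G(21) = mex{0,0} = 1
G(22) = mex{1,1} = 0
G(23) = mex{0,2} = 1
G(24) = mex{1,0} = 2
G(25) = mex{2,1} = 0
G(26) = mex{0,0} = 1
P-positions are exactly the n with G(n) = 0.

0, 2, 5, 7, 10, 12, 15, 17, 20, 22, 25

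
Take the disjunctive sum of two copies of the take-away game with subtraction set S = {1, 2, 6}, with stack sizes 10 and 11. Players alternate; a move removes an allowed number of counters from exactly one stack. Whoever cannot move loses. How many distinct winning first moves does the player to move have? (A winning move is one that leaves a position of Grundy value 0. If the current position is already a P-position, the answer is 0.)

3

All stacks use S = {1, 2, 6}:
n :  0  1  2  3  4  5  6  7  8  9 10 11
G :  0  1  2  0  1  2  3  0  1  2  0  1
Stack A: G(10) = 0.
Stack B: G(11) = 1.
Combined Grundy value = 0 ⊕ 1 = 1.
A winning move leaves total XOR = 0, i.e. changes one component's Grundy value g to g ⊕ X where X is the current total.
Stack A: need g' = 0⊕1 = 1. Options: 10−1→G=2, 10−2→G=1, 10−6→G=1. Hits: 2.
Stack B: need g' = 1⊕1 = 0. Options: 11−1→G=0, 11−2→G=2, 11−6→G=2. Hits: 1.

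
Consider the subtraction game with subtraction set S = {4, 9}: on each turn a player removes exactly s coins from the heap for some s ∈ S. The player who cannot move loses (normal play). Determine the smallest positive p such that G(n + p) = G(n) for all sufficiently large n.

13

n :  0  1  2  3  4  5  6  7  8  9 10 11 12 13 14 15 16 17 18 19 20 21 22 23 24 25 26 27
G :  0  0  0  0  1  1  1  1  0  2  2  2  1  0  0  0  0  1  1  1  1  0  2  2  2  1  0  0
G(n+13) = G(n) holds for n = 0,…,8 (a full window of length max(S) = 9), so the sequence is purely periodic with period 13.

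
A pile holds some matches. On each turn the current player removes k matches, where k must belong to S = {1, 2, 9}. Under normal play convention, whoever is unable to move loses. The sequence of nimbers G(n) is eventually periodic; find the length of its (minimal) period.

G(0) = 0
G(1) = mex{0} = 1
G(2) = mex{1,0} = 2
G(3) = mex{2,1} = 0
G(4) = mex{0,2} = 1
G(5) = mex{1,0} = 2
G(6) = mex{2,1} = 0
G(7) = mex{0,2} = 1
G(8) = mex{1,0} = 2
G(9) = mex{2,1,0} = 3
G(10) = mex{3,2,1} = 0
G(11) = mex{0,3,2} = 1
G(12) = mex{1,0,0} = 2
G(13) = mex{2,1,1} = 0
G(14) = mex{0,2,2} = 1
G(15) = mex{1,0,0} = 2
G(16) = mex{2,1,1} = 0
G(17) = mex{0,2,2} = 1
G(18) = mex{1,0,3} = 2
G(19) = mex{2,1,0} = 3
G(20) = mex{3,2,1} = 0
G(21) = mex{0,3,2} = 1
G(n+10) = G(n) holds for n = 0,…,8 (a full window of length max(S) = 9), so the sequence is purely periodic with period 10.

10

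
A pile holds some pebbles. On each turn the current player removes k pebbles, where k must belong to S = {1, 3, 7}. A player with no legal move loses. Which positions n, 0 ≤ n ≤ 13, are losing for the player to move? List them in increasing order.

0, 2, 4, 6, 8, 10, 12

n :  0  1  2  3  4  5  6  7  8  9 10 11 12 13
G :  0  1  0  1  0  1  0  1  0  1  0  1  0  1
P-positions are exactly the n with G(n) = 0.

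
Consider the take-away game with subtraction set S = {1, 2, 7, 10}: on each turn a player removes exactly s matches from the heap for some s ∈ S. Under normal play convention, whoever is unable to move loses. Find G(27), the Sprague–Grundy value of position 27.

0

n :  0  1  2  3  4  5  6  7  8  9 10 11 12 13 14 15 16 17 18 19 20 21 22 23 24 25 26 27
G :  0  1  2  0  1  2  0  1  2  0  1  2  0  1  2  0  1  2  0  1  2  0  1  2  0  1  2  0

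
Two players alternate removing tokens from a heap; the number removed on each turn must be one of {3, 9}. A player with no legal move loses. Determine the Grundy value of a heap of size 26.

n :  0  1  2  3  4  5  6  7  8  9 10 11 12 13 14 15 16 17 18 19 20 21 22 23 24 25 26
G :  0  0  0  1  1  1  0  0  0  1  1  1  0  0  0  1  1  1  0  0  0  1  1  1  0  0  0

0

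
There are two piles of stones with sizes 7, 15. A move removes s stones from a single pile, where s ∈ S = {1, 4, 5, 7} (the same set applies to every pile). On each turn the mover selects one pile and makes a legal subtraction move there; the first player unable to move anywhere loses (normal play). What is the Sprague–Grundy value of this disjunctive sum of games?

All piles use S = {1, 4, 5, 7}:
G(0) = 0
G(1) = mex{0} = 1
G(2) = mex{1} = 0
G(3) = mex{0} = 1
G(4) = mex{1,0} = 2
G(5) = mex{2,1,0} = 3
G(6) = mex{3,0,1} = 2
G(7) = mex{2,1,0,0} = 3
G(8) = mex{3,2,1,1} = 0
G(9) = mex{0,3,2,0} = 1
G(10) = mex{1,2,3,1} = 0
G(11) = mex{0,3,2,2} = 1
G(12) = mex{1,0,3,3} = 2
G(13) = mex{2,1,0,2} = 3
G(14) = mex{3,0,1,3} = 2
G(15) = mex{2,1,0,0} = 3
Pile A: G(7) = 3.
Pile B: G(15) = 3.
Combined Grundy value = 3 ⊕ 3 = 0.

0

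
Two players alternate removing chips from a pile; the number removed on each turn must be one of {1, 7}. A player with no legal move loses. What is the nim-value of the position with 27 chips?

1

n :  0  1  2  3  4  5  6  7  8  9 10 11 12 13 14 15 16 17 18 19 20 21 22 23 24 25 26 27
G :  0  1  0  1  0  1  0  1  0  1  0  1  0  1  0  1  0  1  0  1  0  1  0  1  0  1  0  1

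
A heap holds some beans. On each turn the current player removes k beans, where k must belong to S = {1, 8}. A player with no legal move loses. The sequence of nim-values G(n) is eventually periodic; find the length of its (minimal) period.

n :  0  1  2  3  4  5  6  7  8  9 10 11 12 13 14 15 16 17 18 19
G :  0  1  0  1  0  1  0  1  2  0  1  0  1  0  1  0  1  2  0  1
G(n+9) = G(n) holds for n = 0,…,7 (a full window of length max(S) = 8), so the sequence is purely periodic with period 9.

9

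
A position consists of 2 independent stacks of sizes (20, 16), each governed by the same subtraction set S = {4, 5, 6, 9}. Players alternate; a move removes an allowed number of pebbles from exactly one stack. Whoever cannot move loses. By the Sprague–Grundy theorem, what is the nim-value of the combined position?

1

All stacks use S = {4, 5, 6, 9}:
n :  0  1  2  3  4  5  6  7  8  9 10 11 12 13 14 15 16 17 18 19 20
G :  0  0  0  0  1  1  1  1  2  2  2  2  3  0  0  0  0  1  1  1  1
Stack A: G(20) = 1.
Stack B: G(16) = 0.
Combined Grundy value = 1 ⊕ 0 = 1.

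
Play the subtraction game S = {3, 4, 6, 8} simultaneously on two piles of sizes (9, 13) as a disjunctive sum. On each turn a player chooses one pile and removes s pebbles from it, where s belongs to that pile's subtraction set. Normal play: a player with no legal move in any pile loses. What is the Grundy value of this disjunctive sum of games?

All piles use S = {3, 4, 6, 8}:
n :  0  1  2  3  4  5  6  7  8  9 10 11 12 13
G :  0  0  0  1  1  1  2  2  2  3  3  0  0  0
Pile A: G(9) = 3.
Pile B: G(13) = 0.
Combined Grundy value = 3 ⊕ 0 = 3.

3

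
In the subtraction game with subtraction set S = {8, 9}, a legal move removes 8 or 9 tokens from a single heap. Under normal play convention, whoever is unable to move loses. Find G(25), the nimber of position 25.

G(0) = 0
G(1) = mex{} = 0
G(2) = mex{} = 0
G(3) = mex{} = 0
G(4) = mex{} = 0
G(5) = mex{} = 0
G(6) = mex{} = 0
G(7) = mex{} = 0
G(8) = mex{0} = 1
G(9) = mex{0,0} = 1
G(10) = mex{0,0} = 1
G(11) = mex{0,0} = 1
G(12) = mex{0,0} = 1
G(13) = mex{0,0} = 1
G(14) = mex{0,0} = 1
G(15) = mex{0,0} = 1
G(16) = mex{1,0} = 2
G(17) = mex{1,1} = 0
G(18) = mex{1,1} = 0
G(19) = mex{1,1} = 0
G(20) = mex{1,1} = 0
G(21) = mex{1,1} = 0
G(22) = mex{1,1} = 0
G(23) = mex{1,1} = 0
G(24) = mex{2,1} = 0
G(25) = mex{0,2} = 1

1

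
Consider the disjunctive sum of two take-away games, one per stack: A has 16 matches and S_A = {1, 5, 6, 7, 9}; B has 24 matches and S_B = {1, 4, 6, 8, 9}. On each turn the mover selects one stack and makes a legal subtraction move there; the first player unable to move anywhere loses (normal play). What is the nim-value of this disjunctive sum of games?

0

Stack A, S = {1, 5, 6, 7, 9}:
G(0) = 0
G(1) = mex{0} = 1
G(2) = mex{1} = 0
G(3) = mex{0} = 1
G(4) = mex{1} = 0
G(5) = mex{0,0} = 1
G(6) = mex{1,1,0} = 2
G(7) = mex{2,0,1,0} = 3
G(8) = mex{3,1,0,1} = 2
G(9) = mex{2,0,1,0,0} = 3
G(10) = mex{3,1,0,1,1} = 2
G(11) = mex{2,2,1,0,0} = 3
G(12) = mex{3,3,2,1,1} = 0
G(13) = mex{0,2,3,2,0} = 1
G(14) = mex{1,3,2,3,1} = 0
G(15) = mex{0,2,3,2,2} = 1
G(16) = mex{1,3,2,3,3} = 0
G_A(16) = 0.
Stack B, S = {1, 4, 6, 8, 9}:
n :  0  1  2  3  4  5  6  7  8  9 10 11 12 13 14 15 16 17 18 19 20 21 22 23 24
G :  0  1  0  1  2  0  1  0  1  2  3  2  0  1  2  3  2  0  1  0  1  2  0  1  0
G_B(24) = 0.
Combined Grundy value = 0 ⊕ 0 = 0.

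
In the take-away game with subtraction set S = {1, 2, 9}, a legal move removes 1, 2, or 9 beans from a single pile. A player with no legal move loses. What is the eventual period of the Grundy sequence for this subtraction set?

10

n :  0  1  2  3  4  5  6  7  8  9 10 11 12 13 14 15 16 17 18 19 20 21
G :  0  1  2  0  1  2  0  1  2  3  0  1  2  0  1  2  0  1  2  3  0  1
G(n+10) = G(n) holds for n = 0,…,8 (a full window of length max(S) = 9), so the sequence is purely periodic with period 10.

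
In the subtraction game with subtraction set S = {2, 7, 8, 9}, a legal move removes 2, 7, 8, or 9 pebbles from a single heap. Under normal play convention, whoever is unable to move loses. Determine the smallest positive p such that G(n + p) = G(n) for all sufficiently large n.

n :  0  1  2  3  4  5  6  7  8  9 10 11 12 13 14 15 16 17 18 19 20 21 22 23 24 25 26 27 28 29 30 31
G :  0  0  1  1  0  0  1  1  2  2  3  3  2  2  3  0  0  1  1  0  0  1  1  2  2  3  3  2  2  3  0  0
G(n+15) = G(n) holds for n = 0,…,8 (a full window of length max(S) = 9), so the sequence is purely periodic with period 15.

15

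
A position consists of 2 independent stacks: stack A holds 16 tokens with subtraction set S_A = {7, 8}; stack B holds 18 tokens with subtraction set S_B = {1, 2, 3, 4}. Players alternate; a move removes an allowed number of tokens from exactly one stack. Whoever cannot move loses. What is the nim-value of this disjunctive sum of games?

Stack A, S = {7, 8}:
n :  0  1  2  3  4  5  6  7  8  9 10 11 12 13 14 15 16
G :  0  0  0  0  0  0  0  1  1  1  1  1  1  1  2  0  0
G_A(16) = 0.
Stack B, S = {1, 2, 3, 4}:
G(0) = 0
G(1) = mex{0} = 1
G(2) = mex{1,0} = 2
G(3) = mex{2,1,0} = 3
G(4) = mex{3,2,1,0} = 4
G(5) = mex{4,3,2,1} = 0
G(6) = mex{0,4,3,2} = 1
G(7) = mex{1,0,4,3} = 2
G(8) = mex{2,1,0,4} = 3
G(9) = mex{3,2,1,0} = 4
G(10) = mex{4,3,2,1} = 0
G(11) = mex{0,4,3,2} = 1
G(12) = mex{1,0,4,3} = 2
G(13) = mex{2,1,0,4} = 3
G(14) = mex{3,2,1,0} = 4
G(15) = mex{4,3,2,1} = 0
G(16) = mex{0,4,3,2} = 1
G(17) = mex{1,0,4,3} = 2
G(18) = mex{2,1,0,4} = 3
G_B(18) = 3.
Combined Grundy value = 0 ⊕ 3 = 3.

3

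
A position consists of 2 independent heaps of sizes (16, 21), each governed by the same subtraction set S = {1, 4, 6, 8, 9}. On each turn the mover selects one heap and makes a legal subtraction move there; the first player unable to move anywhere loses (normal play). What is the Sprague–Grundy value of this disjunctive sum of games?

All heaps use S = {1, 4, 6, 8, 9}:
G(0) = 0
G(1) = mex{0} = 1
G(2) = mex{1} = 0
G(3) = mex{0} = 1
G(4) = mex{1,0} = 2
G(5) = mex{2,1} = 0
G(6) = mex{0,0,0} = 1
G(7) = mex{1,1,1} = 0
G(8) = mex{0,2,0,0} = 1
G(9) = mex{1,0,1,1,0} = 2
G(10) = mex{2,1,2,0,1} = 3
G(11) = mex{3,0,0,1,0} = 2
G(12) = mex{2,1,1,2,1} = 0
G(13) = mex{0,2,0,0,2} = 1
G(14) = mex{1,3,1,1,0} = 2
G(15) = mex{2,2,2,0,1} = 3
G(16) = mex{3,0,3,1,0} = 2
G(17) = mex{2,1,2,2,1} = 0
G(18) = mex{0,2,0,3,2} = 1
G(19) = mex{1,3,1,2,3} = 0
G(20) = mex{0,2,2,0,2} = 1
G(21) = mex{1,0,3,1,0} = 2
Heap A: G(16) = 2.
Heap B: G(21) = 2.
Combined Grundy value = 2 ⊕ 2 = 0.

0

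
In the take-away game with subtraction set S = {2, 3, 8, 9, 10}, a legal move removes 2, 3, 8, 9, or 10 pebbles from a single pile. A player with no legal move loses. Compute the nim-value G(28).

G(0) = 0
G(1) = mex{} = 0
G(2) = mex{0} = 1
G(3) = mex{0,0} = 1
G(4) = mex{1,0} = 2
G(5) = mex{1,1} = 0
G(6) = mex{2,1} = 0
G(7) = mex{0,2} = 1
G(8) = mex{0,0,0} = 1
G(9) = mex{1,0,0,0} = 2
G(10) = mex{1,1,1,0,0} = 2
G(11) = mex{2,1,1,1,0} = 3
G(12) = mex{2,2,2,1,1} = 0
G(13) = mex{3,2,0,2,1} = 4
G(14) = mex{0,3,0,0,2} = 1
G(15) = mex{4,0,1,0,0} = 2
G(16) = mex{1,4,1,1,0} = 2
G(17) = mex{2,1,2,1,1} = 0
G(18) = mex{2,2,2,2,1} = 0
G(19) = mex{0,2,3,2,2} = 1
G(20) = mex{0,0,0,3,2} = 1
G(21) = mex{1,0,4,0,3} = 2
G(22) = mex{1,1,1,4,0} = 2
G(23) = mex{2,1,2,1,4} = 0
G(24) = mex{2,2,2,2,1} = 0
G(25) = mex{0,2,0,2,2} = 1
G(26) = mex{0,0,0,0,2} = 1
G(27) = mex{1,0,1,0,0} = 2
G(28) = mex{1,1,1,1,0} = 2

2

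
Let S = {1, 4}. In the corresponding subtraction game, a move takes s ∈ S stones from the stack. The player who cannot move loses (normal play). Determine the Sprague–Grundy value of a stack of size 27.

0

n :  0  1  2  3  4  5  6  7  8  9 10 11 12 13 14 15 16 17 18 19 20 21 22 23 24 25 26 27
G :  0  1  0  1  2  0  1  0  1  2  0  1  0  1  2  0  1  0  1  2  0  1  0  1  2  0  1  0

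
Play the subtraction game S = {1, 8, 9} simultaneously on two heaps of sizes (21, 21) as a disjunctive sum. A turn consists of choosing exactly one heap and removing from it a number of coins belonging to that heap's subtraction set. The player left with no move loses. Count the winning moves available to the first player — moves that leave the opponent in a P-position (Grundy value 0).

All heaps use S = {1, 8, 9}:
n :  0  1  2  3  4  5  6  7  8  9 10 11 12 13 14 15 16 17 18 19 20 21
G :  0  1  0  1  0  1  0  1  2  3  2  3  2  3  2  3  0  1  0  1  0  1
Heap A: G(21) = 1.
Heap B: G(21) = 1.
Combined Grundy value = 1 ⊕ 1 = 0.
A winning move leaves total XOR = 0, i.e. changes one component's Grundy value g to g ⊕ X where X is the current total.
Heap A: target g' = 1⊕0 = 1, but every legal move changes the Grundy value (mex property), so 0 moves.
Heap B: target g' = 1⊕0 = 1, but every legal move changes the Grundy value (mex property), so 0 moves.

0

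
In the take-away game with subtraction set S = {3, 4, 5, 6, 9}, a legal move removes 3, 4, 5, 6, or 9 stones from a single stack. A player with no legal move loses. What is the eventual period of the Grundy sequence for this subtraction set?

G(0) = 0
G(1) = mex{} = 0
G(2) = mex{} = 0
G(3) = mex{0} = 1
G(4) = mex{0,0} = 1
G(5) = mex{0,0,0} = 1
G(6) = mex{1,0,0,0} = 2
G(7) = mex{1,1,0,0} = 2
G(8) = mex{1,1,1,0} = 2
G(9) = mex{2,1,1,1,0} = 3
G(10) = mex{2,2,1,1,0} = 3
G(11) = mex{2,2,2,1,0} = 3
G(12) = mex{3,2,2,2,1} = 0
G(13) = mex{3,3,2,2,1} = 0
G(14) = mex{3,3,3,2,1} = 0
G(15) = mex{0,3,3,3,2} = 1
G(16) = mex{0,0,3,3,2} = 1
G(17) = mex{0,0,0,3,2} = 1
G(18) = mex{1,0,0,0,3} = 2
G(19) = mex{1,1,0,0,3} = 2
G(20) = mex{1,1,1,0,3} = 2
G(21) = mex{2,1,1,1,0} = 3
G(22) = mex{2,2,1,1,0} = 3
G(23) = mex{2,2,2,1,0} = 3
G(24) = mex{3,2,2,2,1} = 0
G(25) = mex{3,3,2,2,1} = 0
G(n+12) = G(n) holds for n = 0,…,8 (a full window of length max(S) = 9), so the sequence is purely periodic with period 12.

12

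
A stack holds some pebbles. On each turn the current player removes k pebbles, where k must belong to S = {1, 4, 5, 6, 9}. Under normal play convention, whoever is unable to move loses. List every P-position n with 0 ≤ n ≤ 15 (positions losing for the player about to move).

0, 2, 10, 12

G(0) = 0
G(1) = mex{0} = 1
G(2) = mex{1} = 0
G(3) = mex{0} = 1
G(4) = mex{1,0} = 2
G(5) = mex{2,1,0} = 3
G(6) = mex{3,0,1,0} = 2
G(7) = mex{2,1,0,1} = 3
G(8) = mex{3,2,1,0} = 4
G(9) = mex{4,3,2,1,0} = 5
G(10) = mex{5,2,3,2,1} = 0
G(11) = mex{0,3,2,3,0} = 1
G(12) = mex{1,4,3,2,1} = 0
G(13) = mex{0,5,4,3,2} = 1
G(14) = mex{1,0,5,4,3} = 2
G(15) = mex{2,1,0,5,2} = 3
P-positions are exactly the n with G(n) = 0.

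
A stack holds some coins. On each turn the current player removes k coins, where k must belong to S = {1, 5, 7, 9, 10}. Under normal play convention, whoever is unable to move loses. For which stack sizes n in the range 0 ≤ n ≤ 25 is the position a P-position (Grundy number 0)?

n :  0  1  2  3  4  5  6  7  8  9 10 11 12 13 14 15 16 17 18 19 20 21 22 23 24 25
G :  0  1  0  1  0  1  0  1  0  1  2  3  2  3  2  3  2  3  2  0  1  0  1  0  1  0
P-positions are exactly the n with G(n) = 0.

0, 2, 4, 6, 8, 19, 21, 23, 25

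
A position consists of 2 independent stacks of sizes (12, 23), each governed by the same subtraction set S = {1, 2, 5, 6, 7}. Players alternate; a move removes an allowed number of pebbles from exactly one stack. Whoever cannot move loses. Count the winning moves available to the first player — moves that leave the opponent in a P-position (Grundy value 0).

All stacks use S = {1, 2, 5, 6, 7}:
G(0) = 0
G(1) = mex{0} = 1
G(2) = mex{1,0} = 2
G(3) = mex{2,1} = 0
G(4) = mex{0,2} = 1
G(5) = mex{1,0,0} = 2
G(6) = mex{2,1,1,0} = 3
G(7) = mex{3,2,2,1,0} = 4
G(8) = mex{4,3,0,2,1} = 5
G(9) = mex{5,4,1,0,2} = 3
G(10) = mex{3,5,2,1,0} = 4
G(11) = mex{4,3,3,2,1} = 0
G(12) = mex{0,4,4,3,2} = 1
G(13) = mex{1,0,5,4,3} = 2
G(14) = mex{2,1,3,5,4} = 0
G(15) = mex{0,2,4,3,5} = 1
G(16) = mex{1,0,0,4,3} = 2
G(17) = mex{2,1,1,0,4} = 3
G(18) = mex{3,2,2,1,0} = 4
G(19) = mex{4,3,0,2,1} = 5
G(20) = mex{5,4,1,0,2} = 3
G(21) = mex{3,5,2,1,0} = 4
G(22) = mex{4,3,3,2,1} = 0
G(23) = mex{0,4,4,3,2} = 1
Stack A: G(12) = 1.
Stack B: G(23) = 1.
Combined Grundy value = 1 ⊕ 1 = 0.
A winning move leaves total XOR = 0, i.e. changes one component's Grundy value g to g ⊕ X where X is the current total.
Stack A: target g' = 1⊕0 = 1, but every legal move changes the Grundy value (mex property), so 0 moves.
Stack B: target g' = 1⊕0 = 1, but every legal move changes the Grundy value (mex property), so 0 moves.

0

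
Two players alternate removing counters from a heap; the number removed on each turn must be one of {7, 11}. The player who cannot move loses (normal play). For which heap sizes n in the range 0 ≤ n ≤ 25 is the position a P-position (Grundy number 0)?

0, 1, 2, 3, 4, 5, 6, 18, 19, 20, 21, 22, 23, 24

G(0) = 0
G(1) = mex{} = 0
G(2) = mex{} = 0
G(3) = mex{} = 0
G(4) = mex{} = 0
G(5) = mex{} = 0
G(6) = mex{} = 0
G(7) = mex{0} = 1
G(8) = mex{0} = 1
G(9) = mex{0} = 1
G(10) = mex{0} = 1
G(11) = mex{0,0} = 1
G(12) = mex{0,0} = 1
G(13) = mex{0,0} = 1
G(14) = mex{1,0} = 2
G(15) = mex{1,0} = 2
G(16) = mex{1,0} = 2
G(17) = mex{1,0} = 2
G(18) = mex{1,1} = 0
G(19) = mex{1,1} = 0
G(20) = mex{1,1} = 0
G(21) = mex{2,1} = 0
G(22) = mex{2,1} = 0
G(23) = mex{2,1} = 0
G(24) = mex{2,1} = 0
G(25) = mex{0,2} = 1
P-positions are exactly the n with G(n) = 0.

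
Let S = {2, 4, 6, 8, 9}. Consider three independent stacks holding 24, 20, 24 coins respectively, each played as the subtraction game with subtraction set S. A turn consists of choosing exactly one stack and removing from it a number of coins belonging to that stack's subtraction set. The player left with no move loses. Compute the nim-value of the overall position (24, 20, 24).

4

All stacks use S = {2, 4, 6, 8, 9}:
G(0) = 0
G(1) = mex{} = 0
G(2) = mex{0} = 1
G(3) = mex{0} = 1
G(4) = mex{1,0} = 2
G(5) = mex{1,0} = 2
G(6) = mex{2,1,0} = 3
G(7) = mex{2,1,0} = 3
G(8) = mex{3,2,1,0} = 4
G(9) = mex{3,2,1,0,0} = 4
G(10) = mex{4,3,2,1,0} = 5
G(11) = mex{4,3,2,1,1} = 0
G(12) = mex{5,4,3,2,1} = 0
G(13) = mex{0,4,3,2,2} = 1
G(14) = mex{0,5,4,3,2} = 1
G(15) = mex{1,0,4,3,3} = 2
G(16) = mex{1,0,5,4,3} = 2
G(17) = mex{2,1,0,4,4} = 3
G(18) = mex{2,1,0,5,4} = 3
G(19) = mex{3,2,1,0,5} = 4
G(20) = mex{3,2,1,0,0} = 4
G(21) = mex{4,3,2,1,0} = 5
G(22) = mex{4,3,2,1,1} = 0
G(23) = mex{5,4,3,2,1} = 0
G(24) = mex{0,4,3,2,2} = 1
Stack A: G(24) = 1.
Stack B: G(20) = 4.
Stack C: G(24) = 1.
Combined Grundy value = 1 ⊕ 4 ⊕ 1 = 4.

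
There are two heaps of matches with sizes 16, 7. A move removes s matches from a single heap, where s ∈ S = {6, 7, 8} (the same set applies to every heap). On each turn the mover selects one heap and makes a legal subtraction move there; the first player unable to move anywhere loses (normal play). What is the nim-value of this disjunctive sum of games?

All heaps use S = {6, 7, 8}:
n :  0  1  2  3  4  5  6  7  8  9 10 11 12 13 14 15 16
G :  0  0  0  0  0  0  1  1  1  1  1  1  2  2  0  0  0
Heap A: G(16) = 0.
Heap B: G(7) = 1.
Combined Grundy value = 0 ⊕ 1 = 1.

1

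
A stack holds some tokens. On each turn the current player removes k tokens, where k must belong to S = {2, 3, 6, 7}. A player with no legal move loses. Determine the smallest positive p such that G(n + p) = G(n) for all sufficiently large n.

n :  0  1  2  3  4  5  6  7  8  9 10 11 12 13 14 15 16 17 18 19
G :  0  0  1  1  2  0  3  1  2  0  0  1  1  2  0  3  1  2  0  0
G(n+9) = G(n) holds for n = 0,…,6 (a full window of length max(S) = 7), so the sequence is purely periodic with period 9.

9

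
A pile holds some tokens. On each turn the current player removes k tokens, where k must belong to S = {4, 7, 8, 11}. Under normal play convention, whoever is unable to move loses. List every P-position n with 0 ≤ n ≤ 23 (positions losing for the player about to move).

n :  0  1  2  3  4  5  6  7  8  9 10 11 12 13 14 15 16 17 18 19 20 21 22 23
G :  0  0  0  0  1  1  1  1  2  2  2  2  3  3  3  0  0  0  0  1  1  1  1  2
P-positions are exactly the n with G(n) = 0.

0, 1, 2, 3, 15, 16, 17, 18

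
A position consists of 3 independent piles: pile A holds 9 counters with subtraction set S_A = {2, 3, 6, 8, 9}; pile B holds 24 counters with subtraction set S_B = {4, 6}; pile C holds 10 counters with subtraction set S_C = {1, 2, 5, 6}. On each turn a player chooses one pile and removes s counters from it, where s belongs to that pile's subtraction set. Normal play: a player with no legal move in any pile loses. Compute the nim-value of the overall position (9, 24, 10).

Pile A, S = {2, 3, 6, 8, 9}:
G(0) = 0
G(1) = mex{} = 0
G(2) = mex{0} = 1
G(3) = mex{0,0} = 1
G(4) = mex{1,0} = 2
G(5) = mex{1,1} = 0
G(6) = mex{2,1,0} = 3
G(7) = mex{0,2,0} = 1
G(8) = mex{3,0,1,0} = 2
G(9) = mex{1,3,1,0,0} = 2
G_A(9) = 2.
Pile B, S = {4, 6}:
G(0) = 0
G(1) = mex{} = 0
G(2) = mex{} = 0
G(3) = mex{} = 0
G(4) = mex{0} = 1
G(5) = mex{0} = 1
G(6) = mex{0,0} = 1
G(7) = mex{0,0} = 1
G(8) = mex{1,0} = 2
G(9) = mex{1,0} = 2
G(10) = mex{1,1} = 0
G(11) = mex{1,1} = 0
G(12) = mex{2,1} = 0
G(13) = mex{2,1} = 0
G(14) = mex{0,2} = 1
G(15) = mex{0,2} = 1
G(16) = mex{0,0} = 1
G(17) = mex{0,0} = 1
G(18) = mex{1,0} = 2
G(19) = mex{1,0} = 2
G(20) = mex{1,1} = 0
G(21) = mex{1,1} = 0
G(22) = mex{2,1} = 0
G(23) = mex{2,1} = 0
G(24) = mex{0,2} = 1
G_B(24) = 1.
Pile C, S = {1, 2, 5, 6}:
G(0) = 0
G(1) = mex{0} = 1
G(2) = mex{1,0} = 2
G(3) = mex{2,1} = 0
G(4) = mex{0,2} = 1
G(5) = mex{1,0,0} = 2
G(6) = mex{2,1,1,0} = 3
G(7) = mex{3,2,2,1} = 0
G(8) = mex{0,3,0,2} = 1
G(9) = mex{1,0,1,0} = 2
G(10) = mex{2,1,2,1} = 0
G_C(10) = 0.
Combined Grundy value = 2 ⊕ 1 ⊕ 0 = 3.

3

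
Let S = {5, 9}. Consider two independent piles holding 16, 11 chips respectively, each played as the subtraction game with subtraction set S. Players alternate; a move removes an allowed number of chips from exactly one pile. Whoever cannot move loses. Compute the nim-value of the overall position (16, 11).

2

All piles use S = {5, 9}:
n :  0  1  2  3  4  5  6  7  8  9 10 11 12 13 14 15 16
G :  0  0  0  0  0  1  1  1  1  1  2  2  2  2  0  0  0
Pile A: G(16) = 0.
Pile B: G(11) = 2.
Combined Grundy value = 0 ⊕ 2 = 2.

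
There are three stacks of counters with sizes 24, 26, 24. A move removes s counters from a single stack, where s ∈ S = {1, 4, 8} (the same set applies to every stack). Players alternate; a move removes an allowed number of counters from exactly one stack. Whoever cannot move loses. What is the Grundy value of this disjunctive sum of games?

0

All stacks use S = {1, 4, 8}:
G(0) = 0
G(1) = mex{0} = 1
G(2) = mex{1} = 0
G(3) = mex{0} = 1
G(4) = mex{1,0} = 2
G(5) = mex{2,1} = 0
G(6) = mex{0,0} = 1
G(7) = mex{1,1} = 0
G(8) = mex{0,2,0} = 1
G(9) = mex{1,0,1} = 2
G(10) = mex{2,1,0} = 3
G(11) = mex{3,0,1} = 2
G(12) = mex{2,1,2} = 0
G(13) = mex{0,2,0} = 1
G(14) = mex{1,3,1} = 0
G(15) = mex{0,2,0} = 1
G(16) = mex{1,0,1} = 2
G(17) = mex{2,1,2} = 0
G(18) = mex{0,0,3} = 1
G(19) = mex{1,1,2} = 0
G(20) = mex{0,2,0} = 1
G(21) = mex{1,0,1} = 2
G(22) = mex{2,1,0} = 3
G(23) = mex{3,0,1} = 2
G(24) = mex{2,1,2} = 0
G(25) = mex{0,2,0} = 1
G(26) = mex{1,3,1} = 0
Stack A: G(24) = 0.
Stack B: G(26) = 0.
Stack C: G(24) = 0.
Combined Grundy value = 0 ⊕ 0 ⊕ 0 = 0.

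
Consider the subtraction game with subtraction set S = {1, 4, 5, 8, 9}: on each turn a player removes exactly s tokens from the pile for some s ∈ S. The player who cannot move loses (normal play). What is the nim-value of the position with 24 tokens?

0

n :  0  1  2  3  4  5  6  7  8  9 10 11 12 13 14 15 16 17 18 19 20 21 22 23 24
G :  0  1  0  1  2  3  2  3  4  5  4  5  0  1  0  1  2  3  2  3  4  5  4  5  0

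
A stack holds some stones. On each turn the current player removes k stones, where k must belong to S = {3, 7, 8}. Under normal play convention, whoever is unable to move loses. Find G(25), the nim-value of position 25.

n :  0  1  2  3  4  5  6  7  8  9 10 11 12 13 14 15 16 17 18 19 20 21 22 23 24 25
G :  0  0  0  1  1  1  0  2  2  1  3  0  0  2  1  1  0  0  2  1  1  0  0  2  1  1

1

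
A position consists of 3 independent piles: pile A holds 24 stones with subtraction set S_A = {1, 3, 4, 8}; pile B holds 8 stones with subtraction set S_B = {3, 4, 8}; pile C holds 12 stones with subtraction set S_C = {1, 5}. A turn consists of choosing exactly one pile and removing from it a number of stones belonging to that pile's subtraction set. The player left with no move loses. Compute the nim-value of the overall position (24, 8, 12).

Pile A, S = {1, 3, 4, 8}:
n :  0  1  2  3  4  5  6  7  8  9 10 11 12 13 14 15 16 17 18 19 20 21 22 23 24
G :  0  1  0  1  2  3  2  0  1  0  1  2  3  2  0  1  0  1  2  3  2  0  1  0  1
G_A(24) = 1.
Pile B, S = {3, 4, 8}:
G(0) = 0
G(1) = mex{} = 0
G(2) = mex{} = 0
G(3) = mex{0} = 1
G(4) = mex{0,0} = 1
G(5) = mex{0,0} = 1
G(6) = mex{1,0} = 2
G(7) = mex{1,1} = 0
G(8) = mex{1,1,0} = 2
G_B(8) = 2.
Pile C, S = {1, 5}:
n :  0  1  2  3  4  5  6  7  8  9 10 11 12
G :  0  1  0  1  0  1  0  1  0  1  0  1  0
G_C(12) = 0.
Combined Grundy value = 1 ⊕ 2 ⊕ 0 = 3.

3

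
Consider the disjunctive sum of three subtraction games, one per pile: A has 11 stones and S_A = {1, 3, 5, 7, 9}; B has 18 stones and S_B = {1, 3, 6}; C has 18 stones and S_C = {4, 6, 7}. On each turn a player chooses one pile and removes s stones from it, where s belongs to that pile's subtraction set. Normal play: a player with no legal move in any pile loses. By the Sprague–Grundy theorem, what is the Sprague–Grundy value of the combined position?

Pile A, S = {1, 3, 5, 7, 9}:
G(0) = 0
G(1) = mex{0} = 1
G(2) = mex{1} = 0
G(3) = mex{0,0} = 1
G(4) = mex{1,1} = 0
G(5) = mex{0,0,0} = 1
G(6) = mex{1,1,1} = 0
G(7) = mex{0,0,0,0} = 1
G(8) = mex{1,1,1,1} = 0
G(9) = mex{0,0,0,0,0} = 1
G(10) = mex{1,1,1,1,1} = 0
G(11) = mex{0,0,0,0,0} = 1
G_A(11) = 1.
Pile B, S = {1, 3, 6}:
n :  0  1  2  3  4  5  6  7  8  9 10 11 12 13 14 15 16 17 18
G :  0  1  0  1  0  1  2  3  2  0  1  0  1  0  1  2  3  2  0
G_B(18) = 0.
Pile C, S = {4, 6, 7}:
n :  0  1  2  3  4  5  6  7  8  9 10 11 12 13 14 15 16 17 18
G :  0  0  0  0  1  1  1  1  2  2  2  0  0  0  0  1  1  1  1
G_C(18) = 1.
Combined Grundy value = 1 ⊕ 0 ⊕ 1 = 0.

0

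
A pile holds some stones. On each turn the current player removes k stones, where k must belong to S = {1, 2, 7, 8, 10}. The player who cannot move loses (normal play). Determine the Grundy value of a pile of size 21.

0

G(0) = 0
G(1) = mex{0} = 1
G(2) = mex{1,0} = 2
G(3) = mex{2,1} = 0
G(4) = mex{0,2} = 1
G(5) = mex{1,0} = 2
G(6) = mex{2,1} = 0
G(7) = mex{0,2,0} = 1
G(8) = mex{1,0,1,0} = 2
G(9) = mex{2,1,2,1} = 0
G(10) = mex{0,2,0,2,0} = 1
G(11) = mex{1,0,1,0,1} = 2
G(12) = mex{2,1,2,1,2} = 0
G(13) = mex{0,2,0,2,0} = 1
G(14) = mex{1,0,1,0,1} = 2
G(15) = mex{2,1,2,1,2} = 0
G(16) = mex{0,2,0,2,0} = 1
G(17) = mex{1,0,1,0,1} = 2
G(18) = mex{2,1,2,1,2} = 0
G(19) = mex{0,2,0,2,0} = 1
G(20) = mex{1,0,1,0,1} = 2
G(21) = mex{2,1,2,1,2} = 0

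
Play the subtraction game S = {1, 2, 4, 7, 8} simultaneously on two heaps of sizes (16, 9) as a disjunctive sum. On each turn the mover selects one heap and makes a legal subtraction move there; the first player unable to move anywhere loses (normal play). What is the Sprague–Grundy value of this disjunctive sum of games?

1

All heaps use S = {1, 2, 4, 7, 8}:
G(0) = 0
G(1) = mex{0} = 1
G(2) = mex{1,0} = 2
G(3) = mex{2,1} = 0
G(4) = mex{0,2,0} = 1
G(5) = mex{1,0,1} = 2
G(6) = mex{2,1,2} = 0
G(7) = mex{0,2,0,0} = 1
G(8) = mex{1,0,1,1,0} = 2
G(9) = mex{2,1,2,2,1} = 0
G(10) = mex{0,2,0,0,2} = 1
G(11) = mex{1,0,1,1,0} = 2
G(12) = mex{2,1,2,2,1} = 0
G(13) = mex{0,2,0,0,2} = 1
G(14) = mex{1,0,1,1,0} = 2
G(15) = mex{2,1,2,2,1} = 0
G(16) = mex{0,2,0,0,2} = 1
Heap A: G(16) = 1.
Heap B: G(9) = 0.
Combined Grundy value = 1 ⊕ 0 = 1.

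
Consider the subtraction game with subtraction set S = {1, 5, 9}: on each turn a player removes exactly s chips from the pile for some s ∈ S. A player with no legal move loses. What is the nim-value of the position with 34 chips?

n :  0  1  2  3  4  5  6  7  8  9 10 11 12 13 14 15 16 17 18 19 20 21 22 23 24 25 26 27 28 29 30 31 32 33 34
G :  0  1  0  1  0  1  0  1  0  1  0  1  0  1  0  1  0  1  0  1  0  1  0  1  0  1  0  1  0  1  0  1  0  1  0

0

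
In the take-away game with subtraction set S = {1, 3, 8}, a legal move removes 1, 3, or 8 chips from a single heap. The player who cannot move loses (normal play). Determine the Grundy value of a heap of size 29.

n :  0  1  2  3  4  5  6  7  8  9 10 11 12 13 14 15 16 17 18 19 20 21 22 23 24 25 26 27 28 29
G :  0  1  0  1  0  1  0  1  2  3  2  0  1  0  1  0  1  0  1  2  3  2  0  1  0  1  0  1  0  1

1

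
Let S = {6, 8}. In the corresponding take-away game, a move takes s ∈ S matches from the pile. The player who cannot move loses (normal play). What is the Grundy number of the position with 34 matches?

n :  0  1  2  3  4  5  6  7  8  9 10 11 12 13 14 15 16 17 18 19 20 21 22 23 24 25 26 27 28 29 30 31 32 33 34
G :  0  0  0  0  0  0  1  1  1  1  1  1  2  2  0  0  0  0  0  0  1  1  1  1  1  1  2  2  0  0  0  0  0  0  1

1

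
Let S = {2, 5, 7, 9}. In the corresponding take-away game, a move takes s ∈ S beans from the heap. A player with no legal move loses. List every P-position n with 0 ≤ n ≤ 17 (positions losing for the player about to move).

0, 1, 4, 12, 15, 16

n :  0  1  2  3  4  5  6  7  8  9 10 11 12 13 14 15 16 17
G :  0  0  1  1  0  2  1  3  2  2  3  3  0  4  1  0  0  1
P-positions are exactly the n with G(n) = 0.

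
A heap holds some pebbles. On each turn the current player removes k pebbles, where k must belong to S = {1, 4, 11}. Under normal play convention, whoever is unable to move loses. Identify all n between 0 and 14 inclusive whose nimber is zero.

G(0) = 0
G(1) = mex{0} = 1
G(2) = mex{1} = 0
G(3) = mex{0} = 1
G(4) = mex{1,0} = 2
G(5) = mex{2,1} = 0
G(6) = mex{0,0} = 1
G(7) = mex{1,1} = 0
G(8) = mex{0,2} = 1
G(9) = mex{1,0} = 2
G(10) = mex{2,1} = 0
G(11) = mex{0,0,0} = 1
G(12) = mex{1,1,1} = 0
G(13) = mex{0,2,0} = 1
G(14) = mex{1,0,1} = 2
P-positions are exactly the n with G(n) = 0.

0, 2, 5, 7, 10, 12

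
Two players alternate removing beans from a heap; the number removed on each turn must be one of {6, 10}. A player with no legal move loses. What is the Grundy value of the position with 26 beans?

1

n :  0  1  2  3  4  5  6  7  8  9 10 11 12 13 14 15 16 17 18 19 20 21 22 23 24 25 26
G :  0  0  0  0  0  0  1  1  1  1  1  1  2  2  2  2  0  0  0  0  0  0  1  1  1  1  1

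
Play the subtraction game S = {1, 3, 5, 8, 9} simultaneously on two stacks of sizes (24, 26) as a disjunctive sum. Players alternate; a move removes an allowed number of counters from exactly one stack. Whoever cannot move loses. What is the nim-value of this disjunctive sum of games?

0

All stacks use S = {1, 3, 5, 8, 9}:
G(0) = 0
G(1) = mex{0} = 1
G(2) = mex{1} = 0
G(3) = mex{0,0} = 1
G(4) = mex{1,1} = 0
G(5) = mex{0,0,0} = 1
G(6) = mex{1,1,1} = 0
G(7) = mex{0,0,0} = 1
G(8) = mex{1,1,1,0} = 2
G(9) = mex{2,0,0,1,0} = 3
G(10) = mex{3,1,1,0,1} = 2
G(11) = mex{2,2,0,1,0} = 3
G(12) = mex{3,3,1,0,1} = 2
G(13) = mex{2,2,2,1,0} = 3
G(14) = mex{3,3,3,0,1} = 2
G(15) = mex{2,2,2,1,0} = 3
G(16) = mex{3,3,3,2,1} = 0
G(17) = mex{0,2,2,3,2} = 1
G(18) = mex{1,3,3,2,3} = 0
G(19) = mex{0,0,2,3,2} = 1
G(20) = mex{1,1,3,2,3} = 0
G(21) = mex{0,0,0,3,2} = 1
G(22) = mex{1,1,1,2,3} = 0
G(23) = mex{0,0,0,3,2} = 1
G(24) = mex{1,1,1,0,3} = 2
G(25) = mex{2,0,0,1,0} = 3
G(26) = mex{3,1,1,0,1} = 2
Stack A: G(24) = 2.
Stack B: G(26) = 2.
Combined Grundy value = 2 ⊕ 2 = 0.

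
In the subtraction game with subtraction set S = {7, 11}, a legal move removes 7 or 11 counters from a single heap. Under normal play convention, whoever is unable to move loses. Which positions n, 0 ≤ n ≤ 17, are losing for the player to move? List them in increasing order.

0, 1, 2, 3, 4, 5, 6

G(0) = 0
G(1) = mex{} = 0
G(2) = mex{} = 0
G(3) = mex{} = 0
G(4) = mex{} = 0
G(5) = mex{} = 0
G(6) = mex{} = 0
G(7) = mex{0} = 1
G(8) = mex{0} = 1
G(9) = mex{0} = 1
G(10) = mex{0} = 1
G(11) = mex{0,0} = 1
G(12) = mex{0,0} = 1
G(13) = mex{0,0} = 1
G(14) = mex{1,0} = 2
G(15) = mex{1,0} = 2
G(16) = mex{1,0} = 2
G(17) = mex{1,0} = 2
P-positions are exactly the n with G(n) = 0.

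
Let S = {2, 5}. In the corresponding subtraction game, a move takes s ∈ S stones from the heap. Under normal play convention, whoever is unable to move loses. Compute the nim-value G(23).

1

n :  0  1  2  3  4  5  6  7  8  9 10 11 12 13 14 15 16 17 18 19 20 21 22 23
G :  0  0  1  1  0  2  1  0  0  1  1  0  2  1  0  0  1  1  0  2  1  0  0  1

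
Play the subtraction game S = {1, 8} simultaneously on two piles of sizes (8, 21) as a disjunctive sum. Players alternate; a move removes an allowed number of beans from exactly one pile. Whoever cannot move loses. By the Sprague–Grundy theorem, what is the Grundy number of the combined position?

3

All piles use S = {1, 8}:
G(0) = 0
G(1) = mex{0} = 1
G(2) = mex{1} = 0
G(3) = mex{0} = 1
G(4) = mex{1} = 0
G(5) = mex{0} = 1
G(6) = mex{1} = 0
G(7) = mex{0} = 1
G(8) = mex{1,0} = 2
G(9) = mex{2,1} = 0
G(10) = mex{0,0} = 1
G(11) = mex{1,1} = 0
G(12) = mex{0,0} = 1
G(13) = mex{1,1} = 0
G(14) = mex{0,0} = 1
G(15) = mex{1,1} = 0
G(16) = mex{0,2} = 1
G(17) = mex{1,0} = 2
G(18) = mex{2,1} = 0
G(19) = mex{0,0} = 1
G(20) = mex{1,1} = 0
G(21) = mex{0,0} = 1
Pile A: G(8) = 2.
Pile B: G(21) = 1.
Combined Grundy value = 2 ⊕ 1 = 3.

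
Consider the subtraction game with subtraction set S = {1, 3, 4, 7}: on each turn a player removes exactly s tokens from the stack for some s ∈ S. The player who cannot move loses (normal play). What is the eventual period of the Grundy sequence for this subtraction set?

n :  0  1  2  3  4  5  6  7  8  9 10 11 12 13 14 15 16 17
G :  0  1  0  1  2  3  2  3  0  1  0  1  2  3  2  3  0  1
G(n+8) = G(n) holds for n = 0,…,6 (a full window of length max(S) = 7), so the sequence is purely periodic with period 8.

8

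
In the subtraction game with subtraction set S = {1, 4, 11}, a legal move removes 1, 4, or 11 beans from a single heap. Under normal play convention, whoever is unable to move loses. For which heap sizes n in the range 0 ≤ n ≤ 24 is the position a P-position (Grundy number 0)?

G(0) = 0
G(1) = mex{0} = 1
G(2) = mex{1} = 0
G(3) = mex{0} = 1
G(4) = mex{1,0} = 2
G(5) = mex{2,1} = 0
G(6) = mex{0,0} = 1
G(7) = mex{1,1} = 0
G(8) = mex{0,2} = 1
G(9) = mex{1,0} = 2
G(10) = mex{2,1} = 0
G(11) = mex{0,0,0} = 1
G(12) = mex{1,1,1} = 0
G(13) = mex{0,2,0} = 1
G(14) = mex{1,0,1} = 2
G(15) = mex{2,1,2} = 0
G(16) = mex{0,0,0} = 1
G(17) = mex{1,1,1} = 0
G(18) = mex{0,2,0} = 1
G(19) = mex{1,0,1} = 2
G(20) = mex{2,1,2} = 0
G(21) = mex{0,0,0} = 1
G(22) = mex{1,1,1} = 0
G(23) = mex{0,2,0} = 1
G(24) = mex{1,0,1} = 2
P-positions are exactly the n with G(n) = 0.

0, 2, 5, 7, 10, 12, 15, 17, 20, 22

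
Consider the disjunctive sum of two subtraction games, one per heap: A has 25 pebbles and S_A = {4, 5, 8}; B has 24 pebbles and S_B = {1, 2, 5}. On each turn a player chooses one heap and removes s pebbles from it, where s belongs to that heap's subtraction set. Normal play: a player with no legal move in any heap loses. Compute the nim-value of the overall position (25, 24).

Heap A, S = {4, 5, 8}:
n :  0  1  2  3  4  5  6  7  8  9 10 11 12 13 14 15 16 17 18 19 20 21 22 23 24 25
G :  0  0  0  0  1  1  1  1  2  2  2  2  0  0  0  0  1  1  1  1  2  2  2  2  0  0
G_A(25) = 0.
Heap B, S = {1, 2, 5}:
G(0) = 0
G(1) = mex{0} = 1
G(2) = mex{1,0} = 2
G(3) = mex{2,1} = 0
G(4) = mex{0,2} = 1
G(5) = mex{1,0,0} = 2
G(6) = mex{2,1,1} = 0
G(7) = mex{0,2,2} = 1
G(8) = mex{1,0,0} = 2
G(9) = mex{2,1,1} = 0
G(10) = mex{0,2,2} = 1
G(11) = mex{1,0,0} = 2
G(12) = mex{2,1,1} = 0
G(13) = mex{0,2,2} = 1
G(14) = mex{1,0,0} = 2
G(15) = mex{2,1,1} = 0
G(16) = mex{0,2,2} = 1
G(17) = mex{1,0,0} = 2
G(18) = mex{2,1,1} = 0
G(19) = mex{0,2,2} = 1
G(20) = mex{1,0,0} = 2
G(21) = mex{2,1,1} = 0
G(22) = mex{0,2,2} = 1
G(23) = mex{1,0,0} = 2
G(24) = mex{2,1,1} = 0
G_B(24) = 0.
Combined Grundy value = 0 ⊕ 0 = 0.

0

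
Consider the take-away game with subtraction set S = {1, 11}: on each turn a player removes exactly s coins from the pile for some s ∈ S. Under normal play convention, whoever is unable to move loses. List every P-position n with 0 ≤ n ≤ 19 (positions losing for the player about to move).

G(0) = 0
G(1) = mex{0} = 1
G(2) = mex{1} = 0
G(3) = mex{0} = 1
G(4) = mex{1} = 0
G(5) = mex{0} = 1
G(6) = mex{1} = 0
G(7) = mex{0} = 1
G(8) = mex{1} = 0
G(9) = mex{0} = 1
G(10) = mex{1} = 0
G(11) = mex{0,0} = 1
G(12) = mex{1,1} = 0
G(13) = mex{0,0} = 1
G(14) = mex{1,1} = 0
G(15) = mex{0,0} = 1
G(16) = mex{1,1} = 0
G(17) = mex{0,0} = 1
G(18) = mex{1,1} = 0
G(19) = mex{0,0} = 1
P-positions are exactly the n with G(n) = 0.

0, 2, 4, 6, 8, 10, 12, 14, 16, 18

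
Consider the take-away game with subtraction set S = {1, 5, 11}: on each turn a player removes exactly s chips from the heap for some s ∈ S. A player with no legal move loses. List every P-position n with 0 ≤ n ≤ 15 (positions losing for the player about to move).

n :  0  1  2  3  4  5  6  7  8  9 10 11 12 13 14 15
G :  0  1  0  1  0  1  0  1  0  1  0  1  0  1  0  1
P-positions are exactly the n with G(n) = 0.

0, 2, 4, 6, 8, 10, 12, 14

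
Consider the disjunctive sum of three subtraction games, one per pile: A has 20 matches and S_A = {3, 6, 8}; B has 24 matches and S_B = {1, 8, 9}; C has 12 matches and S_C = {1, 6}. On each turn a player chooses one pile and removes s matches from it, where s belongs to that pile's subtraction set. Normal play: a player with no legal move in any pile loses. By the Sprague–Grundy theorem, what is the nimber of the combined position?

Pile A, S = {3, 6, 8}:
n :  0  1  2  3  4  5  6  7  8  9 10 11 12 13 14 15 16 17 18 19 20
G :  0  0  0  1  1  1  2  2  2  3  3  0  0  0  1  1  1  2  2  2  3
G_A(20) = 3.
Pile B, S = {1, 8, 9}:
G(0) = 0
G(1) = mex{0} = 1
G(2) = mex{1} = 0
G(3) = mex{0} = 1
G(4) = mex{1} = 0
G(5) = mex{0} = 1
G(6) = mex{1} = 0
G(7) = mex{0} = 1
G(8) = mex{1,0} = 2
G(9) = mex{2,1,0} = 3
G(10) = mex{3,0,1} = 2
G(11) = mex{2,1,0} = 3
G(12) = mex{3,0,1} = 2
G(13) = mex{2,1,0} = 3
G(14) = mex{3,0,1} = 2
G(15) = mex{2,1,0} = 3
G(16) = mex{3,2,1} = 0
G(17) = mex{0,3,2} = 1
G(18) = mex{1,2,3} = 0
G(19) = mex{0,3,2} = 1
G(20) = mex{1,2,3} = 0
G(21) = mex{0,3,2} = 1
G(22) = mex{1,2,3} = 0
G(23) = mex{0,3,2} = 1
G(24) = mex{1,0,3} = 2
G_B(24) = 2.
Pile C, S = {1, 6}:
n :  0  1  2  3  4  5  6  7  8  9 10 11 12
G :  0  1  0  1  0  1  2  0  1  0  1  0  1
G_C(12) = 1.
Combined Grundy value = 3 ⊕ 2 ⊕ 1 = 0.

0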